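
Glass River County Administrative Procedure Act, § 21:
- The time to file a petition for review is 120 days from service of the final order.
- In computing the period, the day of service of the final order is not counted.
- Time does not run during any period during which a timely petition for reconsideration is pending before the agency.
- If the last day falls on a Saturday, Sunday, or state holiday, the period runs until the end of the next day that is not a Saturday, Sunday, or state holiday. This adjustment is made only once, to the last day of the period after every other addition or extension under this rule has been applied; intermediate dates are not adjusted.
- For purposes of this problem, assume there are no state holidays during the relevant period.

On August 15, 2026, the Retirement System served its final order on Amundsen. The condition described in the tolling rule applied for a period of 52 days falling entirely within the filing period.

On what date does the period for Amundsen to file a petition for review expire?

120 days after August 15, 2026 is December 13, 2026.
Tolling adds 52 days: December 13, 2026 + 52 days = February 3, 2027.
February 3, 2027 is a Wednesday and not a state holiday, so no extension applies.

February 3, 2027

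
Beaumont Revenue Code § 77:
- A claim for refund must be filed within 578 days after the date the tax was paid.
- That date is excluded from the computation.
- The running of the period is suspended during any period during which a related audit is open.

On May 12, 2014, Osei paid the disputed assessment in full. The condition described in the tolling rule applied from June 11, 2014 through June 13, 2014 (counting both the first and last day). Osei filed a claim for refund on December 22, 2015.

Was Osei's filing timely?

578 days after May 12, 2014 is December 11, 2015.
From June 11, 2014 through June 13, 2014 inclusive is 3 days; tolling adds 3 days: December 11, 2015 + 3 days = December 14, 2015.
The deadline is December 14, 2015; the filing on December 22, 2015 is after that date.

No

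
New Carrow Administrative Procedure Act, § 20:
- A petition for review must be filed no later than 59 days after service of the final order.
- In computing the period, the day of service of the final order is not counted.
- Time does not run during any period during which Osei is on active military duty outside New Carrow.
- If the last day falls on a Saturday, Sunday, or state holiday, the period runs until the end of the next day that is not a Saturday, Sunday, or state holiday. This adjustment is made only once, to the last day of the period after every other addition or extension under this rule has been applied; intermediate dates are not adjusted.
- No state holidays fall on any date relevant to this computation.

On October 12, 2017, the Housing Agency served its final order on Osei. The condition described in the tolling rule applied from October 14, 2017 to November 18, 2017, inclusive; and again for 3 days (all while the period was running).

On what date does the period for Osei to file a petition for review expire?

January 18, 2018

59 days after October 12, 2017 is December 10, 2017.
From October 14, 2017 through November 18, 2017 inclusive is 36 days; tolling adds 36 days: December 10, 2017 + 36 days = January 15, 2018.
Tolling adds 3 days: January 15, 2018 + 3 days = January 18, 2018.
January 18, 2018 is a Thursday and not a state holiday, so no extension applies.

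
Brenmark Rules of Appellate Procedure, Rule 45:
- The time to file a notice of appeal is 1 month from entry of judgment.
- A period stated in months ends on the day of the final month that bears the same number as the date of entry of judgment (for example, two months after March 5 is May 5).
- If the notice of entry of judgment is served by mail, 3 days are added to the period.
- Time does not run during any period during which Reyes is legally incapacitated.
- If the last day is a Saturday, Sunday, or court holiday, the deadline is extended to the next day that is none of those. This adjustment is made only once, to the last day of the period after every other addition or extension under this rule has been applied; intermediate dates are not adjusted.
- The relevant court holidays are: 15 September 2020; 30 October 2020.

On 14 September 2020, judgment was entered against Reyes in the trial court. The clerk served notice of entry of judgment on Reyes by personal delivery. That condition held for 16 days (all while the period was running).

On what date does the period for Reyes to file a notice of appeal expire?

November 2, 2020

1 month after 14 September 2020 is October 14, 2020.
Service was not by mail, so no mail extension applies.
Tolling adds 16 days: October 14, 2020 + 16 days = October 30, 2020.
October 30, 2020 is a listed holiday; October 31, 2020 is Saturday; November 1, 2020 is Sunday. The next qualifying day is November 2, 2020.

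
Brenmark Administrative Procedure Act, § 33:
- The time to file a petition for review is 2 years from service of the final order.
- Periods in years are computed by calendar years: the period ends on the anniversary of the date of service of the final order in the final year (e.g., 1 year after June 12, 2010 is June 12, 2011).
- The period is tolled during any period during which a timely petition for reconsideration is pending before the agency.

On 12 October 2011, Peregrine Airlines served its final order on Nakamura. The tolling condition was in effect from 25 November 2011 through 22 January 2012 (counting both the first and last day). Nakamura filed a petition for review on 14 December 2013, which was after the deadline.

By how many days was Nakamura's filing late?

2 years after 12 October 2011 is October 12, 2013.
From November 25, 2011 through January 22, 2012 inclusive is 59 days; tolling adds 59 days: October 12, 2013 + 59 days = December 10, 2013.
The deadline is December 10, 2013; from December 10, 2013 to December 14, 2013 is 4 days.

4 days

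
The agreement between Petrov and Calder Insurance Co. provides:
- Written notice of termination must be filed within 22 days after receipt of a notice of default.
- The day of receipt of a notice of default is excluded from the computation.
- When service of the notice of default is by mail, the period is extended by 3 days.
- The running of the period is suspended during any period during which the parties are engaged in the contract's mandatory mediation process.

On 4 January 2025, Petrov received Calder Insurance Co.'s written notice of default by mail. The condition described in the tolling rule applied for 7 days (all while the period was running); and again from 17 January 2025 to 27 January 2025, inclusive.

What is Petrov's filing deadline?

22 days after 4 January 2025 is January 26, 2025.
Service was by mail, adding 3 days: January 26, 2025 + 3 days = January 29, 2025.
Tolling adds 7 days: January 29, 2025 + 7 days = February 5, 2025.
From January 17, 2025 through January 27, 2025 inclusive is 11 days; tolling adds 11 days: February 5, 2025 + 11 days = February 16, 2025.

February 16, 2025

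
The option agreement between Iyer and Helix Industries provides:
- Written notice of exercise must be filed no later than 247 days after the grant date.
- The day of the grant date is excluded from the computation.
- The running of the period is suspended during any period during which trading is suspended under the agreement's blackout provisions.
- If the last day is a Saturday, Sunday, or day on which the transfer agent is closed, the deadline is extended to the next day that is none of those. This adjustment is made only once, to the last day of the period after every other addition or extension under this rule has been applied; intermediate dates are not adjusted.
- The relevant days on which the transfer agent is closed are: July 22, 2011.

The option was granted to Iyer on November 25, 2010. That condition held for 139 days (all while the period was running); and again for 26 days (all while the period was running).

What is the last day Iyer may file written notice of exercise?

January 11, 2012

247 days after November 25, 2010 is July 30, 2011.
Tolling adds 139 days: July 30, 2011 + 139 days = December 16, 2011.
Tolling adds 26 days: December 16, 2011 + 26 days = January 11, 2012.
January 11, 2012 is a Wednesday and not a day on which the transfer agent is closed, so no extension applies.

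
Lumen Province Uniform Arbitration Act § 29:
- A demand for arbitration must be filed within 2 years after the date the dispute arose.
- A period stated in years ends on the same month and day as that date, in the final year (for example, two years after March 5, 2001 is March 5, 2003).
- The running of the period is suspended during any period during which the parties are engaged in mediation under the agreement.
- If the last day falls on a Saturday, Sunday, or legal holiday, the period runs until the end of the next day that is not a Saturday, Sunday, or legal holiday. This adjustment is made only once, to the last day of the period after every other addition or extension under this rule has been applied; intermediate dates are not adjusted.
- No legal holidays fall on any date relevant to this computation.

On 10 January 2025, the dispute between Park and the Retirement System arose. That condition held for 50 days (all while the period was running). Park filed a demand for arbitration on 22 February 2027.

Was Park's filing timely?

Yes

2 years after 10 January 2025 is January 10, 2027.
Tolling adds 50 days: January 10, 2027 + 50 days = March 1, 2027.
March 1, 2027 is a Monday and not a legal holiday, so no extension applies.
The deadline is March 1, 2027; the filing on February 22, 2027 is on or before that date.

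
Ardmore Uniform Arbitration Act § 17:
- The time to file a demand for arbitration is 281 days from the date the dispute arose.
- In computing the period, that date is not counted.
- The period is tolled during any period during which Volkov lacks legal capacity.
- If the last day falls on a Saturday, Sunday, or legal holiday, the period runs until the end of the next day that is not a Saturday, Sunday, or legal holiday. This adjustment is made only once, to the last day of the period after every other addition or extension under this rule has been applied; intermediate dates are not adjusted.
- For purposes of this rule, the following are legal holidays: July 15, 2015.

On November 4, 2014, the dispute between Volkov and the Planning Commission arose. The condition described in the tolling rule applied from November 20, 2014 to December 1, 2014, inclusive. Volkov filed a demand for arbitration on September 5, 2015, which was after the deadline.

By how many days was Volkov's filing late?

12 days

281 days after November 4, 2014 is August 12, 2015.
From November 20, 2014 through December 1, 2014 inclusive is 12 days; tolling adds 12 days: August 12, 2015 + 12 days = August 24, 2015.
August 24, 2015 is a Monday and not a legal holiday, so no extension applies.
The deadline is August 24, 2015; from August 24, 2015 to September 5, 2015 is 12 days.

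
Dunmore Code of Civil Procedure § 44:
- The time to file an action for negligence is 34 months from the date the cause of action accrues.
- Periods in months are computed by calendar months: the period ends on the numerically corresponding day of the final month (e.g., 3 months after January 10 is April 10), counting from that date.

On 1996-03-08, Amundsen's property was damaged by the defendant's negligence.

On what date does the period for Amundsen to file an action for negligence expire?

January 8, 1999

34 months after 1996-03-08 is January 8, 1999.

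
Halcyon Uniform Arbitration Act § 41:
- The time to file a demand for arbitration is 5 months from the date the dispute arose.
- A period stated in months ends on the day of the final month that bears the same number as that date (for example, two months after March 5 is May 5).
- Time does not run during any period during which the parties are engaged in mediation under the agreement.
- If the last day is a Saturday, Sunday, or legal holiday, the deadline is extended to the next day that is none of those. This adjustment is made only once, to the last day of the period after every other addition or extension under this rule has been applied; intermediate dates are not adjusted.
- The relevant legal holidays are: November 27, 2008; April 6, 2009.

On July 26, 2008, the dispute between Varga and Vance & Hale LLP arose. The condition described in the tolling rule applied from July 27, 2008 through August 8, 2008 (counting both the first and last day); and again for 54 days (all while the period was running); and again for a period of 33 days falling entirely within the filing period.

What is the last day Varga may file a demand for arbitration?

April 7, 2009

5 months after July 26, 2008 is December 26, 2008.
From July 27, 2008 through August 8, 2008 inclusive is 13 days; tolling adds 13 days: December 26, 2008 + 13 days = January 8, 2009.
Tolling adds 54 days: January 8, 2009 + 54 days = March 3, 2009.
Tolling adds 33 days: March 3, 2009 + 33 days = April 5, 2009.
April 5, 2009 is Sunday; April 6, 2009 is a listed holiday. The next qualifying day is April 7, 2009.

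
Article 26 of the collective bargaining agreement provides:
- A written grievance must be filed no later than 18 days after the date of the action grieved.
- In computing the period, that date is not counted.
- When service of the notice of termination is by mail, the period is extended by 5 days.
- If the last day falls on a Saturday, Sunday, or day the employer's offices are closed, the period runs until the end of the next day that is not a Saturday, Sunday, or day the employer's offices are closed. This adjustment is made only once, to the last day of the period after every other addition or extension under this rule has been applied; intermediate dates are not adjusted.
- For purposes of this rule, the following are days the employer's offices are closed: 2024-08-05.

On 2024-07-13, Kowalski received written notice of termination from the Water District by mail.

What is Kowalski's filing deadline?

18 days after 2024-07-13 is July 31, 2024.
Service was by mail, adding 5 days: July 31, 2024 + 5 days = August 5, 2024.
August 5, 2024 is a listed holiday. The next qualifying day is August 6, 2024.

August 6, 2024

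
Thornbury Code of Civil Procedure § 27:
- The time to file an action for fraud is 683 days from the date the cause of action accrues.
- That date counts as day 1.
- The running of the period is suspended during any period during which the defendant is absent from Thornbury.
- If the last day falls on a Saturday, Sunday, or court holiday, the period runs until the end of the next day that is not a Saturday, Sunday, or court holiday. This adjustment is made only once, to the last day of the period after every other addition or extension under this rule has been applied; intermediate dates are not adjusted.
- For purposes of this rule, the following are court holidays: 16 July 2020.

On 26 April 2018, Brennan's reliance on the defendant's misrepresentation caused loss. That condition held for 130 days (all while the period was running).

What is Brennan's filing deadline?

Counting 26 April 2018 as day 1, day 683 is March 8, 2020.
Tolling adds 130 days: March 8, 2020 + 130 days = July 16, 2020.
July 16, 2020 is a listed holiday. The next qualifying day is July 17, 2020.

July 17, 2020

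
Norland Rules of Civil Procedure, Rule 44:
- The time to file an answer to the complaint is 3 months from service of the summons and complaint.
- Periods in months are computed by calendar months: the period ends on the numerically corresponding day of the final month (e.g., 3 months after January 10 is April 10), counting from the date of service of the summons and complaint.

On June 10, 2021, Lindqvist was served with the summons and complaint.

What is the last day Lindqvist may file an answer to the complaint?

September 10, 2021

3 months after June 10, 2021 is September 10, 2021.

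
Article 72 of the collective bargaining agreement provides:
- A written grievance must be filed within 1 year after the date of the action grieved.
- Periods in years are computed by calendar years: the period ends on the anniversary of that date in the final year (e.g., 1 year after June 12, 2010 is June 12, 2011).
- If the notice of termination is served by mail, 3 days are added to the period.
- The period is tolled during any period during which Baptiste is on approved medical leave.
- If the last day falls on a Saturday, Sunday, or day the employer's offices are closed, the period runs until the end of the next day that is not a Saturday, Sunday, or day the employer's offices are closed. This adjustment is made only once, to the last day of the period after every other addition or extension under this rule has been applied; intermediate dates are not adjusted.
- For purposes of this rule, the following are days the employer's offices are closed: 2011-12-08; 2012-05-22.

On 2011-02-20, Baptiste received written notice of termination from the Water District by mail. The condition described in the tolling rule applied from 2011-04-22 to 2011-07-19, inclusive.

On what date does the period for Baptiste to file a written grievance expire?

May 23, 2012

1 year after 2011-02-20 is February 20, 2012.
Service was by mail, adding 3 days: February 20, 2012 + 3 days = February 23, 2012.
From April 22, 2011 through July 19, 2011 inclusive is 89 days; tolling adds 89 days: February 23, 2012 + 89 days = May 22, 2012.
May 22, 2012 is a listed holiday. The next qualifying day is May 23, 2012.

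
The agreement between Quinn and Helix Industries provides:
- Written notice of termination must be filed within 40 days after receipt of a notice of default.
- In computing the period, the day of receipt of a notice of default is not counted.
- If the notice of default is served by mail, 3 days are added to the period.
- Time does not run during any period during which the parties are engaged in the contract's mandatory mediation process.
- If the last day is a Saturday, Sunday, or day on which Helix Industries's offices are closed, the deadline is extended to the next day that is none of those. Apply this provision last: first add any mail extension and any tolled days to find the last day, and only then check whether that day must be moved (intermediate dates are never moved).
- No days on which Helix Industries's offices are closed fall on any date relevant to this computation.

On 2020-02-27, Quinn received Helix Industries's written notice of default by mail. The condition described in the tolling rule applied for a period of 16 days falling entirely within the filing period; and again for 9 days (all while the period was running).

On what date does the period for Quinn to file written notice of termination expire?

40 days after 2020-02-27 is April 7, 2020.
Service was by mail, adding 3 days: April 7, 2020 + 3 days = April 10, 2020.
Tolling adds 16 days: April 10, 2020 + 16 days = April 26, 2020.
Tolling adds 9 days: April 26, 2020 + 9 days = May 5, 2020.
May 5, 2020 is a Tuesday and not a day on which Helix Industries's offices are closed, so no extension applies.

May 5, 2020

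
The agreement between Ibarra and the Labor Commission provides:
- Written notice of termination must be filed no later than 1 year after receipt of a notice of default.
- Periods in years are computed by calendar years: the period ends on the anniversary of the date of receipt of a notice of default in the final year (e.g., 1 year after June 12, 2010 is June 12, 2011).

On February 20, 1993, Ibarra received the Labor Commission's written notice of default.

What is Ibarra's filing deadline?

February 20, 1994

1 year after February 20, 1993 is February 20, 1994.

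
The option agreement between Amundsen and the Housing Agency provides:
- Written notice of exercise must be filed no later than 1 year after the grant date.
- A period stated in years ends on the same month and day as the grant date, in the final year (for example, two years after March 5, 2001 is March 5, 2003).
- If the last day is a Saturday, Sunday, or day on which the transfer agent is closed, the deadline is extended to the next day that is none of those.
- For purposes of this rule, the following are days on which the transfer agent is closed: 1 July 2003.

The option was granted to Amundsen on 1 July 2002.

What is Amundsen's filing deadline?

July 2, 2003

1 year after 1 July 2002 is July 1, 2003.
July 1, 2003 is a listed holiday. The next qualifying day is July 2, 2003.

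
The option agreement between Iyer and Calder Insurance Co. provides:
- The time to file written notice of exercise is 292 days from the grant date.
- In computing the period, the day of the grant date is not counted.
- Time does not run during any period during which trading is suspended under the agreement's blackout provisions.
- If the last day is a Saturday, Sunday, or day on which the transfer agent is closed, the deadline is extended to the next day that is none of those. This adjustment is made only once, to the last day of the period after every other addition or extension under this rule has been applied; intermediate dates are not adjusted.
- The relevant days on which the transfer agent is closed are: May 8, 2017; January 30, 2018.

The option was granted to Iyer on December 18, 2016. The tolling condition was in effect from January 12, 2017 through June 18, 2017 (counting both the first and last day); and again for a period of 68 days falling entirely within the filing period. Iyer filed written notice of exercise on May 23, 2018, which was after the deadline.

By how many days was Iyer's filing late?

292 days after December 18, 2016 is October 6, 2017.
From January 12, 2017 through June 18, 2017 inclusive is 158 days; tolling adds 158 days: October 6, 2017 + 158 days = March 13, 2018.
Tolling adds 68 days: March 13, 2018 + 68 days = May 20, 2018.
May 20, 2018 is Sunday. The next qualifying day is May 21, 2018.
The deadline is May 21, 2018; from May 21, 2018 to May 23, 2018 is 2 days.

2 days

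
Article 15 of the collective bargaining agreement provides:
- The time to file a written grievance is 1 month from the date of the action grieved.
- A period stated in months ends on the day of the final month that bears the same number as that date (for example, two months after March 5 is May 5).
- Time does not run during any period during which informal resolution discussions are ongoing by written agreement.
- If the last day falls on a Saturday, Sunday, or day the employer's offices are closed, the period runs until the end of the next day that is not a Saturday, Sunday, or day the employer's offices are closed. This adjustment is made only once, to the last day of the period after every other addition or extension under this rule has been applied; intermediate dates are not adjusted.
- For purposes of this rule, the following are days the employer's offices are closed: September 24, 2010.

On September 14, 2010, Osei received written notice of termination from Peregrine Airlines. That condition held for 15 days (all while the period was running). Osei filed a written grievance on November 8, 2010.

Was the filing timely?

No

1 month after September 14, 2010 is October 14, 2010.
Tolling adds 15 days: October 14, 2010 + 15 days = October 29, 2010.
October 29, 2010 is a Friday and not a day the employer's offices are closed, so no extension applies.
The deadline is October 29, 2010; the filing on November 8, 2010 is after that date.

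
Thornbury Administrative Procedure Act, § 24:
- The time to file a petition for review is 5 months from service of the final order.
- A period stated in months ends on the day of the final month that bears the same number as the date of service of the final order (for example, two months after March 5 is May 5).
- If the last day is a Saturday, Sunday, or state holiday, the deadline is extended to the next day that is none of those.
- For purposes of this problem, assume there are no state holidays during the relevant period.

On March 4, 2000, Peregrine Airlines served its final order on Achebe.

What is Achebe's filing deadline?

August 4, 2000

5 months after March 4, 2000 is August 4, 2000.
August 4, 2000 is a Friday and not a state holiday, so no extension applies.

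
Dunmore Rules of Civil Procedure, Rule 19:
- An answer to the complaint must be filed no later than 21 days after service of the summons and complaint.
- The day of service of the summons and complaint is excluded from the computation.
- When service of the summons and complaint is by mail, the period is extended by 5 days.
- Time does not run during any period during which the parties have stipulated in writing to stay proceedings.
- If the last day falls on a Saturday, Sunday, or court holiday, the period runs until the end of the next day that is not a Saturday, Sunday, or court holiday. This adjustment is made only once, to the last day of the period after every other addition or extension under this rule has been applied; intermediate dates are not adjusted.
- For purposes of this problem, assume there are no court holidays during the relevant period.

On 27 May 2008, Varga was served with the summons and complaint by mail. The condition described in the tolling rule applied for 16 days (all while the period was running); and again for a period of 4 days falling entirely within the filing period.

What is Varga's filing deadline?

21 days after 27 May 2008 is June 17, 2008.
Service was by mail, adding 5 days: June 17, 2008 + 5 days = June 22, 2008.
Tolling adds 16 days: June 22, 2008 + 16 days = July 8, 2008.
Tolling adds 4 days: July 8, 2008 + 4 days = July 12, 2008.
July 12, 2008 is Saturday; July 13, 2008 is Sunday. The next qualifying day is July 14, 2008.

July 14, 2008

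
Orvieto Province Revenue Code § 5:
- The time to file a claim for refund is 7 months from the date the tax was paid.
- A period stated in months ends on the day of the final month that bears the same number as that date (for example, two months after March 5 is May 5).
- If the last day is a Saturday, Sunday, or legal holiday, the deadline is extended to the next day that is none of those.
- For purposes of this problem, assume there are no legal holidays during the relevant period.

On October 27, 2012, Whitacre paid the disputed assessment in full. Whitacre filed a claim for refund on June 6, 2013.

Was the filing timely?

7 months after October 27, 2012 is May 27, 2013.
May 27, 2013 is a Monday and not a legal holiday, so no extension applies.
The deadline is May 27, 2013; the filing on June 6, 2013 is after that date.

No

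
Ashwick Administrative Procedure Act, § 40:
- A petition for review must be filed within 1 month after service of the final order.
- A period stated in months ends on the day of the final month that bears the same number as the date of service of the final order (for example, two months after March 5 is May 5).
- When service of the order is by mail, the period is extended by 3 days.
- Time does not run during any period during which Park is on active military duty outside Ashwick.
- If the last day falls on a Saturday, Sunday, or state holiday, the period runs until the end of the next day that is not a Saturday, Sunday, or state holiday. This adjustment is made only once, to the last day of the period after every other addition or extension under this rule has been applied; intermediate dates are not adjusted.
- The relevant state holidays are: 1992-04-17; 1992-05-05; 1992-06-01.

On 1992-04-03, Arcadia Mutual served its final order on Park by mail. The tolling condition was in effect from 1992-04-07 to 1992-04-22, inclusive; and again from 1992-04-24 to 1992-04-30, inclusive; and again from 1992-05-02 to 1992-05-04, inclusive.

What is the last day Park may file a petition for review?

1 month after 1992-04-03 is May 3, 1992.
Service was by mail, adding 3 days: May 3, 1992 + 3 days = May 6, 1992.
From April 7, 1992 through April 22, 1992 inclusive is 16 days; tolling adds 16 days: May 6, 1992 + 16 days = May 22, 1992.
From April 24, 1992 through April 30, 1992 inclusive is 7 days; tolling adds 7 days: May 22, 1992 + 7 days = May 29, 1992.
From May 2, 1992 through May 4, 1992 inclusive is 3 days; tolling adds 3 days: May 29, 1992 + 3 days = June 1, 1992.
June 1, 1992 is a listed holiday. The next qualifying day is June 2, 1992.

June 2, 1992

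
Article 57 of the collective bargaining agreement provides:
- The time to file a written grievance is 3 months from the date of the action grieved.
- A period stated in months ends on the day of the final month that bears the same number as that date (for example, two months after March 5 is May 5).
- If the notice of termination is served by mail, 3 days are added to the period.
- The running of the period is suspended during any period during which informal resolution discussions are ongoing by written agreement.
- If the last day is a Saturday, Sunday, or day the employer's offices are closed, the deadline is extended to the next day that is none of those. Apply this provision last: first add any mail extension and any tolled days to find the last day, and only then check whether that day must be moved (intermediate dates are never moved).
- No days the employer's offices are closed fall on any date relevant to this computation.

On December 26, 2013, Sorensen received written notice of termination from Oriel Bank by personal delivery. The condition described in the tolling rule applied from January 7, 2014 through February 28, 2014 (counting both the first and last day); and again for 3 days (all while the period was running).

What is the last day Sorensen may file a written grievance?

May 21, 2014

3 months after December 26, 2013 is March 26, 2014.
Service was not by mail, so no mail extension applies.
From January 7, 2014 through February 28, 2014 inclusive is 53 days; tolling adds 53 days: March 26, 2014 + 53 days = May 18, 2014.
Tolling adds 3 days: May 18, 2014 + 3 days = May 21, 2014.
May 21, 2014 is a Wednesday and not a day the employer's offices are closed, so no extension applies.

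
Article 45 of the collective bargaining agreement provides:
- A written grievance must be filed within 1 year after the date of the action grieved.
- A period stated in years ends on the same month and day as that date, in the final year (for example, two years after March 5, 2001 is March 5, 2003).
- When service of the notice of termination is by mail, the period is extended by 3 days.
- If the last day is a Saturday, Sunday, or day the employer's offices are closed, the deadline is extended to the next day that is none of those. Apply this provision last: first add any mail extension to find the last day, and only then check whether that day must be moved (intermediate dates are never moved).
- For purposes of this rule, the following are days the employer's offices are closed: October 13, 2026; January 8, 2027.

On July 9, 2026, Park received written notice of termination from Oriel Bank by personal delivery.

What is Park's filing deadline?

1 year after July 9, 2026 is July 9, 2027.
Service was not by mail, so no mail extension applies.
July 9, 2027 is a Friday and not a day the employer's offices are closed, so no extension applies.

July 9, 2027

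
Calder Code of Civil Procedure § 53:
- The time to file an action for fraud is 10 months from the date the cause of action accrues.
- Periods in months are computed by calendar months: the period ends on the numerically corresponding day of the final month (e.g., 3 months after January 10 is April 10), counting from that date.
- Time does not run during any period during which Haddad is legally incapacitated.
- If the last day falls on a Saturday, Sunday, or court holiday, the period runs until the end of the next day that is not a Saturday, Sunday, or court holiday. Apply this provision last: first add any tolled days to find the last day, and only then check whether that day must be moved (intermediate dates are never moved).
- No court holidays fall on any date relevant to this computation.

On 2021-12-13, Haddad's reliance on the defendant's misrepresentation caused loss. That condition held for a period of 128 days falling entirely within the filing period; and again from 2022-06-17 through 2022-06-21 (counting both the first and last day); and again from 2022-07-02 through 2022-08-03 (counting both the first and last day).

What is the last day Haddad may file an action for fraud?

March 28, 2023

10 months after 2021-12-13 is October 13, 2022.
Tolling adds 128 days: October 13, 2022 + 128 days = February 18, 2023.
From June 17, 2022 through June 21, 2022 inclusive is 5 days; tolling adds 5 days: February 18, 2023 + 5 days = February 23, 2023.
From July 2, 2022 through August 3, 2022 inclusive is 33 days; tolling adds 33 days: February 23, 2023 + 33 days = March 28, 2023.
March 28, 2023 is a Tuesday and not a court holiday, so no extension applies.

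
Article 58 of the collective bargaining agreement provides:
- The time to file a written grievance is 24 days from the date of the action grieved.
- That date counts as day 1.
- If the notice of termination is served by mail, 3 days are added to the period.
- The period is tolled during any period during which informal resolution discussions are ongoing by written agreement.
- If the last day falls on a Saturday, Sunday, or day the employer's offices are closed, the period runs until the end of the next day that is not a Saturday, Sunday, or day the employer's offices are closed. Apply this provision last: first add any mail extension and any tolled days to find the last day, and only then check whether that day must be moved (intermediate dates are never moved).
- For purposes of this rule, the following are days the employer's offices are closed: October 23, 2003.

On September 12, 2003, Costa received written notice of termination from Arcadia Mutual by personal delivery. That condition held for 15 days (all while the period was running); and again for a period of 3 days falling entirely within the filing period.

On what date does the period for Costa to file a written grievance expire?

October 24, 2003

Counting September 12, 2003 as day 1, day 24 is October 5, 2003.
Service was not by mail, so no mail extension applies.
Tolling adds 15 days: October 5, 2003 + 15 days = October 20, 2003.
Tolling adds 3 days: October 20, 2003 + 3 days = October 23, 2003.
October 23, 2003 is a listed holiday. The next qualifying day is October 24, 2003.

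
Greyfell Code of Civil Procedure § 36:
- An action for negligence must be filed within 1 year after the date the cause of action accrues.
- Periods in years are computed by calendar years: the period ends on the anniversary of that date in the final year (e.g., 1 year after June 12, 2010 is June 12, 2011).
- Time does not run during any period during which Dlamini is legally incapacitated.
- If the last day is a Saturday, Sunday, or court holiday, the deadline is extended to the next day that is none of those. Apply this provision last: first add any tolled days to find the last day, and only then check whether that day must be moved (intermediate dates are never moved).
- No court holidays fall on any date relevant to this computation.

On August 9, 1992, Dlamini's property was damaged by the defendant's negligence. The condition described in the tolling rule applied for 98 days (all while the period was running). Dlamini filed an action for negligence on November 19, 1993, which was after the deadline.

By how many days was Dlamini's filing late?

1 year after August 9, 1992 is August 9, 1993.
Tolling adds 98 days: August 9, 1993 + 98 days = November 15, 1993.
November 15, 1993 is a Monday and not a court holiday, so no extension applies.
The deadline is November 15, 1993; from November 15, 1993 to November 19, 1993 is 4 days.

4 days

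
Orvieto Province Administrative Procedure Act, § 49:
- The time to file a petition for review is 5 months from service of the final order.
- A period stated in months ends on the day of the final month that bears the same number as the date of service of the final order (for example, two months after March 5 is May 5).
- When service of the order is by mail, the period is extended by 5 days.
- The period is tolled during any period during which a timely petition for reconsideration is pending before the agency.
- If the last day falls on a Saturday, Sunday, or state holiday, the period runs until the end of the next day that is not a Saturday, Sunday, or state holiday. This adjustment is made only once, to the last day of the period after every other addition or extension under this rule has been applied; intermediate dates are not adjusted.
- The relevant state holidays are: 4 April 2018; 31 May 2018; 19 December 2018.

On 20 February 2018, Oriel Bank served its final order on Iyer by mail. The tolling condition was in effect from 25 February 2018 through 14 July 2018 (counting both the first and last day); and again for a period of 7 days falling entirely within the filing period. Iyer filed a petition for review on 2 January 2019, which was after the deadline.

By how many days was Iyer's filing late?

13 days

5 months after 20 February 2018 is July 20, 2018.
Service was by mail, adding 5 days: July 20, 2018 + 5 days = July 25, 2018.
From February 25, 2018 through July 14, 2018 inclusive is 140 days; tolling adds 140 days: July 25, 2018 + 140 days = December 12, 2018.
Tolling adds 7 days: December 12, 2018 + 7 days = December 19, 2018.
December 19, 2018 is a listed holiday. The next qualifying day is December 20, 2018.
The deadline is December 20, 2018; from December 20, 2018 to January 2, 2019 is 13 days.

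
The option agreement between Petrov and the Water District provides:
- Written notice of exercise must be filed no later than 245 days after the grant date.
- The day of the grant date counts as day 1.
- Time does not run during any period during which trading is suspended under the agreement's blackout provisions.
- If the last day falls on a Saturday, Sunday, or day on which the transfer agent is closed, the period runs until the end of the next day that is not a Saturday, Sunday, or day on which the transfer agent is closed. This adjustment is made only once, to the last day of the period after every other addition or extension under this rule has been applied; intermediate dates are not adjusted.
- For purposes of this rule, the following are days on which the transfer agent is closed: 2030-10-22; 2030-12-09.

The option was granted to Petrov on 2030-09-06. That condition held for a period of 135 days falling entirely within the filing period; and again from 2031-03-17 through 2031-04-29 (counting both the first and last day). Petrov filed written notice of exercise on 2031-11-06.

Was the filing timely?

Counting 2030-09-06 as day 1, day 245 is May 8, 2031.
Tolling adds 135 days: May 8, 2031 + 135 days = September 20, 2031.
From March 17, 2031 through April 29, 2031 inclusive is 44 days; tolling adds 44 days: September 20, 2031 + 44 days = November 3, 2031.
November 3, 2031 is a Monday and not a day on which the transfer agent is closed, so no extension applies.
The deadline is November 3, 2031; the filing on November 6, 2031 is after that date.

No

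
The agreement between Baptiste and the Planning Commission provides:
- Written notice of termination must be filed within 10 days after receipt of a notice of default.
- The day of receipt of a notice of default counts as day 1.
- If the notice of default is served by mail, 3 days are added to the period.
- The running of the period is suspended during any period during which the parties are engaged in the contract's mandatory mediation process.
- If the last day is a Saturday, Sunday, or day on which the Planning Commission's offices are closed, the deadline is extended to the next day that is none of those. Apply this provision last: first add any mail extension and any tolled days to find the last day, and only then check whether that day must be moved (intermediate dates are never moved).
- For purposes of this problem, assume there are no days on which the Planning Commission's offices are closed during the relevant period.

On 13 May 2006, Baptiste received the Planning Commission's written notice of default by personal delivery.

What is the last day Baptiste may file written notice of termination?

May 22, 2006

Counting 13 May 2006 as day 1, day 10 is May 22, 2006.
Service was not by mail, so no mail extension applies.
May 22, 2006 is a Monday and not a day on which the Planning Commission's offices are closed, so no extension applies.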